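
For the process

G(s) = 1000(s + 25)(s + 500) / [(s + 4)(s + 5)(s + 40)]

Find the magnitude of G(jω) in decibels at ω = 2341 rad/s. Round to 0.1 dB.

At s = jω = j2341:
zero (s+25): 25 + j2341 → |·| = √(25²+2341²) = √5480906 ≈ 2341.1, ∠ = arctan(2341/25) ≈ 89.39°
zero (s+500): 500 + j2341 → |·| = √(500²+2341²) = √5730281 ≈ 2393.8, ∠ = arctan(2341/500) ≈ 77.94°
pole (s+4): 4 + j2341 → |·| = √(4²+2341²) = √5480297 ≈ 2341, ∠ = arctan(2341/4) ≈ 89.90°
pole (s+5): 5 + j2341 → |·| = √(5²+2341²) = √5480306 ≈ 2341, ∠ = arctan(2341/5) ≈ 89.88°
pole (s+40): 40 + j2341 → |·| = √(40²+2341²) = √5481881 ≈ 2341.3, ∠ = arctan(2341/40) ≈ 89.02°
|G| = 1000 · 5.6041e+06 / 1.2831e+10 ≈ 0.43676
Gain = 20 log₁₀(0.43676) ≈ -7.20 dB

-7.2 dB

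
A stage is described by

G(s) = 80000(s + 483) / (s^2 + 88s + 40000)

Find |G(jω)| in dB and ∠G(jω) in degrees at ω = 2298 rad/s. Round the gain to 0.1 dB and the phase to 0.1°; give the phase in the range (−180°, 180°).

At s = jω = j2298:
zero (s+483): 483 + j2298 → |·| = √(483²+2298²) = √5514093 ≈ 2348.2, ∠ = arctan(2298/483) ≈ 78.13°
quadratic: (j2298)² + 88·j2298 + 40000 = -5240804 + j202224 → |·| ≈ 5.2447e+06, ∠ ≈ 177.79°
|G| = 80000 · 2348.2 / 5.2447e+06 ≈ 35.818
Gain = 20 log₁₀(35.818) ≈ 31.08 dB
∠G = 78.13° − 177.79° = -99.66°

31.1 dB, -99.7°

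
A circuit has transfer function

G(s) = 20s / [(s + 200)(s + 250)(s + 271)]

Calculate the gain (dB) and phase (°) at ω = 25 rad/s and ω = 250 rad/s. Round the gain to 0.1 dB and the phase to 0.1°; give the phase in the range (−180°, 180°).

At s = jω = j25:
zero at origin: s = j25 → |·| = 25, ∠ = 90.00°
pole (s+200): 200 + j25 → |·| = √(200²+25²) = √40625 ≈ 201.56, ∠ = arctan(25/200) ≈ 7.13°
pole (s+250): 250 + j25 → |·| = √(250²+25²) = √63125 ≈ 251.25, ∠ = arctan(25/250) ≈ 5.71°
pole (s+271): 271 + j25 → |·| = √(271²+25²) = √74066 ≈ 272.15, ∠ = arctan(25/271) ≈ 5.27°
|G| = 20 · 25 / 1.3782e+07 ≈ 3.6279e-05
Gain = 20 log₁₀(3.6279e-05) ≈ -88.81 dB
∠G = 90.00° − 18.11° = 71.89°

At s = jω = j250:
zero at origin: s = j250 → |·| = 250, ∠ = 90.00°
pole (s+200): 200 + j250 → |·| = √(200²+250²) = √102500 ≈ 320.16, ∠ = arctan(250/200) ≈ 51.34°
pole (s+250): 250 + j250 → |·| = √(250²+250²) = √125000 ≈ 353.55, ∠ = arctan(250/250) ≈ 45.00°
pole (s+271): 271 + j250 → |·| = √(271²+250²) = √135941 ≈ 368.7, ∠ = arctan(250/271) ≈ 42.69°
|G| = 20 · 250 / 4.1734e+07 ≈ 0.00011981
Gain = 20 log₁₀(0.00011981) ≈ -78.43 dB
∠G = 90.00° − 139.03° = -49.03°

ω = 25: -88.8 dB, 71.9°; ω = 250: -78.4 dB, -49.0°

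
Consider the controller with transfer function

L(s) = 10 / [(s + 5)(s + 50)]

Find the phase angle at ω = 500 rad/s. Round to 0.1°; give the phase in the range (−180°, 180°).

At s = jω = j500:
pole (s+5): 5 + j500 → |·| = √(5²+500²) = √250025 ≈ 500.02, ∠ = arctan(500/5) ≈ 89.43°
pole (s+50): 50 + j500 → |·| = √(50²+500²) = √252500 ≈ 502.49, ∠ = arctan(500/50) ≈ 84.29°
∠L = 0.00° − 173.72° = -173.72°

-173.7°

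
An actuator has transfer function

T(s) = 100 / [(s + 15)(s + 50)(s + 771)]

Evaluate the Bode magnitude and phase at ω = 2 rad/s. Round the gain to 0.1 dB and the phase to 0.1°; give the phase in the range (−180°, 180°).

-75.3 dB, -10.0°

At s = jω = j2:
pole (s+15): 15 + j2 → |·| = √(15²+2²) = √229 ≈ 15.133, ∠ = arctan(2/15) ≈ 7.59°
pole (s+50): 50 + j2 → |·| = √(50²+2²) = √2504 ≈ 50.04, ∠ = arctan(2/50) ≈ 2.29°
pole (s+771): 771 + j2 → |·| = √(771²+2²) = √594445 ≈ 771, ∠ = arctan(2/771) ≈ 0.15°
|T| = 100 / 5.8384e+05 ≈ 0.00017128
Gain = 20 log₁₀(0.00017128) ≈ -75.33 dB
∠T = 0.00° − 10.03° = -10.03°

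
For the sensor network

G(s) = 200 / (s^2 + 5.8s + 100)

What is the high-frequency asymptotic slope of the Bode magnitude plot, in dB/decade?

-40 dB/decade

Each pole contributes −20 dB/decade at high frequency; each zero contributes +20 dB/decade.
Net: 0 zero(s) − 2 pole(s) → -40 dB/decade.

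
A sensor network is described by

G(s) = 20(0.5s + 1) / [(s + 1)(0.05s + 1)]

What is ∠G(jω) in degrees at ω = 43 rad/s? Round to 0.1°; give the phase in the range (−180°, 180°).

-66.4°

At ω = 43 rad/s:
zero (1 + j43·0.5) = 1 + j21.5 → |·| ≈ 21.523, ∠ ≈ 87.34°
pole (1 + j43·1) = 1 + j43 → |·| ≈ 43.012, ∠ ≈ 88.67°
pole (1 + j43·0.05) = 1 + j2.15 → |·| ≈ 2.3712, ∠ ≈ 65.06°
∠G = (87.34°) − (88.67° + 65.06°) = -66.39°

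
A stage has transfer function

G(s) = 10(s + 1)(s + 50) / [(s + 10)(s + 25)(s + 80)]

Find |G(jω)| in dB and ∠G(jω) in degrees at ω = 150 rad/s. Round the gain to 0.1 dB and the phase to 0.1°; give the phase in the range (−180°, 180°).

At s = jω = j150:
zero (s+1): 1 + j150 → |·| = √(1²+150²) = √22501 ≈ 150, ∠ = arctan(150/1) ≈ 89.62°
zero (s+50): 50 + j150 → |·| = √(50²+150²) = √25000 ≈ 158.11, ∠ = arctan(150/50) ≈ 71.57°
pole (s+10): 10 + j150 → |·| = √(10²+150²) = √22600 ≈ 150.33, ∠ = arctan(150/10) ≈ 86.19°
pole (s+25): 25 + j150 → |·| = √(25²+150²) = √23125 ≈ 152.07, ∠ = arctan(150/25) ≈ 80.54°
pole (s+80): 80 + j150 → |·| = √(80²+150²) = √28900 ≈ 170, ∠ = arctan(150/80) ≈ 61.93°
|G| = 10 · 23717 / 3.8863e+06 ≈ 0.061027
Gain = 20 log₁₀(0.061027) ≈ -24.29 dB
∠G = 161.19° − 228.66° = -67.47°

-24.3 dB, -67.5°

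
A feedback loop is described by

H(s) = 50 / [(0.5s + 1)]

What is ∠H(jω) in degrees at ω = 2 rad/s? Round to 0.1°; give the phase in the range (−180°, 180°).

At ω = 2 rad/s:
pole (1 + j2·0.5) = 1 + j1 → |·| ≈ 1.4142, ∠ ≈ 45.00°
∠H = (0°) − (45.00°) = -45.00°

-45.0°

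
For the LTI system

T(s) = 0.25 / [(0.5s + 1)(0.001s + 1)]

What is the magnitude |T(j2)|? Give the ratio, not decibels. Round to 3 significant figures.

0.177

At ω = 2 rad/s:
pole (1 + j2·0.5) = 1 + j1 → |·| ≈ 1.4142, ∠ ≈ 45.00°
pole (1 + j2·0.001) = 1 + j0.002 → |·| ≈ 1, ∠ ≈ 0.11°
|T| = 0.25 · 1 / (1.4142 · 1) ≈ 0.17678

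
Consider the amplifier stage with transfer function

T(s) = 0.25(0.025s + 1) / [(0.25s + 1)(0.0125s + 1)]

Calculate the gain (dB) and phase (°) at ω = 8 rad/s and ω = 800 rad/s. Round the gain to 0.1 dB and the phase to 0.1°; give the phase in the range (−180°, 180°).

ω = 8: -18.9 dB, -57.8°; ω = 800: -52.1 dB, -86.9°

At ω = 8 rad/s:
zero (1 + j8·0.025) = 1 + j0.2 → |·| ≈ 1.0198, ∠ ≈ 11.31°
pole (1 + j8·0.25) = 1 + j2 → |·| ≈ 2.2361, ∠ ≈ 63.43°
pole (1 + j8·0.0125) = 1 + j0.1 → |·| ≈ 1.005, ∠ ≈ 5.71°
|T| = 0.25 · 1.0198 / (2.2361 · 1.005) ≈ 0.11345
Gain = 20 log₁₀(0.11345) ≈ -18.90 dB
∠T = (11.31°) − (63.43° + 5.71°) = -57.83°

At ω = 800 rad/s:
zero (1 + j800·0.025) = 1 + j20 → |·| ≈ 20.025, ∠ ≈ 87.14°
pole (1 + j800·0.25) = 1 + j200 → |·| ≈ 200, ∠ ≈ 89.71°
pole (1 + j800·0.0125) = 1 + j10 → |·| ≈ 10.05, ∠ ≈ 84.29°
|T| = 0.25 · 20.025 / (200 · 10.05) ≈ 0.0024907
Gain = 20 log₁₀(0.0024907) ≈ -52.07 dB
∠T = (87.14°) − (89.71° + 84.29°) = -86.86°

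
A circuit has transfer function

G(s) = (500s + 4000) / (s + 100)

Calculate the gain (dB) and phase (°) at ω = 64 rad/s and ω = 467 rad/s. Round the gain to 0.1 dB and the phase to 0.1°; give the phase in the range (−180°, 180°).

ω = 64: 48.7 dB, 50.3°; ω = 467: 53.8 dB, 11.1°

Substitute s = j64:
Numerator: 500(j64) + 4000 = 4000 + j32000
Denominator: (j64) + 100 = 100 + j64
|N| = √(4000² + 32000²) ≈ 32249, ∠N ≈ 82.87°
|D| = √(100² + 64²) ≈ 118.73, ∠D ≈ 32.62°
|G| = 32249 / 118.73 ≈ 271.62
Gain = 20 log₁₀(271.62) ≈ 48.68 dB
∠G = 82.87° − 32.62° = 50.25°

Substitute s = j467:
Numerator: 500(j467) + 4000 = 4000 + j233500
Denominator: (j467) + 100 = 100 + j467
|N| = √(4000² + 233500²) ≈ 2.3353e+05, ∠N ≈ 89.02°
|D| = √(100² + 467²) ≈ 477.59, ∠D ≈ 77.91°
|G| = 2.3353e+05 / 477.59 ≈ 488.98
Gain = 20 log₁₀(488.98) ≈ 53.79 dB
∠G = 89.02° − 77.91° = 11.11°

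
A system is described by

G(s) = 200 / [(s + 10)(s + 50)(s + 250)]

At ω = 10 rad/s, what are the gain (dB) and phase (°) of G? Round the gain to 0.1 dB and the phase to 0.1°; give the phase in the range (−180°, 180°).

-59.1 dB, -58.6°

At s = jω = j10:
pole (s+10): 10 + j10 → |·| = √(10²+10²) = √200 ≈ 14.142, ∠ = arctan(10/10) ≈ 45.00°
pole (s+50): 50 + j10 → |·| = √(50²+10²) = √2600 ≈ 50.99, ∠ = arctan(10/50) ≈ 11.31°
pole (s+250): 250 + j10 → |·| = √(250²+10²) = √62600 ≈ 250.2, ∠ = arctan(10/250) ≈ 2.29°
|G| = 200 / 1.8042e+05 ≈ 0.0011085
Gain = 20 log₁₀(0.0011085) ≈ -59.11 dB
∠G = 0.00° − 58.60° = -58.60°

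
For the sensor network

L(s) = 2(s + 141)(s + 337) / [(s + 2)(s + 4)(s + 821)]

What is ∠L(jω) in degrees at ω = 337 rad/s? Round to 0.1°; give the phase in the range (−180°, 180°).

At s = jω = j337:
zero (s+141): 141 + j337 → |·| = √(141²+337²) = √133450 ≈ 365.31, ∠ = arctan(337/141) ≈ 67.30°
zero (s+337): 337 + j337 → |·| = √(337²+337²) = √227138 ≈ 476.59, ∠ = arctan(337/337) ≈ 45.00°
pole (s+2): 2 + j337 → |·| = √(2²+337²) = √113573 ≈ 337.01, ∠ = arctan(337/2) ≈ 89.66°
pole (s+4): 4 + j337 → |·| = √(4²+337²) = √113585 ≈ 337.02, ∠ = arctan(337/4) ≈ 89.32°
pole (s+821): 821 + j337 → |·| = √(821²+337²) = √787610 ≈ 887.47, ∠ = arctan(337/821) ≈ 22.32°
∠L = 112.30° − 201.30° = -89.00°

-89.0°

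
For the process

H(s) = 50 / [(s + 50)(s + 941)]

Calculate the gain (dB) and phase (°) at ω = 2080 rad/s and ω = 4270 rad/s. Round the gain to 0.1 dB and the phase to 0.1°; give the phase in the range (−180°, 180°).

ω = 2080: -99.6 dB, -154.3°; ω = 4270: -111.4 dB, -166.9°

At s = jω = j2080:
pole (s+50): 50 + j2080 → |·| = √(50²+2080²) = √4328900 ≈ 2080.6, ∠ = arctan(2080/50) ≈ 88.62°
pole (s+941): 941 + j2080 → |·| = √(941²+2080²) = √5211881 ≈ 2283, ∠ = arctan(2080/941) ≈ 65.66°
|H| = 50 / 4.75e+06 ≈ 1.0526e-05
Gain = 20 log₁₀(1.0526e-05) ≈ -99.55 dB
∠H = 0.00° − 154.28° = -154.28°

At s = jω = j4270:
pole (s+50): 50 + j4270 → |·| = √(50²+4270²) = √18235400 ≈ 4270.3, ∠ = arctan(4270/50) ≈ 89.33°
pole (s+941): 941 + j4270 → |·| = √(941²+4270²) = √19118381 ≈ 4372.5, ∠ = arctan(4270/941) ≈ 77.57°
|H| = 50 / 1.8672e+07 ≈ 2.6778e-06
Gain = 20 log₁₀(2.6778e-06) ≈ -111.44 dB
∠H = 0.00° − 166.90° = -166.90°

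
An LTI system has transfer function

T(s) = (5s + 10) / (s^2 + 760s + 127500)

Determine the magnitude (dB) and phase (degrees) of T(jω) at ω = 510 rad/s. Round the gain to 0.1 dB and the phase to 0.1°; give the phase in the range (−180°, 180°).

Substitute s = j510:
Numerator: 5(j510) + 10 = 10 + j2550
Denominator: (j510)^2 + 760(j510) + 127500 = -132600 + j387600
|N| = √(10² + 2550²) ≈ 2550, ∠N ≈ 89.78°
|D| = √(132600² + 387600²) ≈ 4.0965e+05, ∠D ≈ 108.89°
|T| = 2550 / 4.0965e+05 ≈ 0.0062248
Gain = 20 log₁₀(0.0062248) ≈ -44.12 dB
∠T = 89.78° − 108.89° = -19.11°

-44.1 dB, -19.1°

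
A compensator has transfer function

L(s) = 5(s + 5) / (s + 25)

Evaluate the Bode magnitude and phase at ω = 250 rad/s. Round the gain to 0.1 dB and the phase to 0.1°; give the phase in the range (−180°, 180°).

13.9 dB, 4.6°

At s = jω = j250:
zero (s+5): 5 + j250 → |·| = √(5²+250²) = √62525 ≈ 250.05, ∠ = arctan(250/5) ≈ 88.85°
pole (s+25): 25 + j250 → |·| = √(25²+250²) = √63125 ≈ 251.25, ∠ = arctan(250/25) ≈ 84.29°
|L| = 5 · 250.05 / 251.25 ≈ 4.9761
Gain = 20 log₁₀(4.9761) ≈ 13.94 dB
∠L = 88.85° − 84.29° = 4.56°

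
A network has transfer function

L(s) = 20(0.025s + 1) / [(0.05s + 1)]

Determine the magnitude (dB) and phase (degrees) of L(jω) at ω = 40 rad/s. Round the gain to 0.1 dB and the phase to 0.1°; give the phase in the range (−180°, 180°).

22.0 dB, -18.4°

At ω = 40 rad/s:
zero (1 + j40·0.025) = 1 + j1 → |·| ≈ 1.4142, ∠ ≈ 45.00°
pole (1 + j40·0.05) = 1 + j2 → |·| ≈ 2.2361, ∠ ≈ 63.43°
|L| = 20 · 1.4142 / (2.2361) ≈ 12.649
Gain = 20 log₁₀(12.649) ≈ 22.04 dB
∠L = (45.00°) − (63.43°) = -18.43°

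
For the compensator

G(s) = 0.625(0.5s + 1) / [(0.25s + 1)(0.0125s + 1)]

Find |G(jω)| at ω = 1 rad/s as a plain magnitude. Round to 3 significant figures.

At ω = 1 rad/s:
zero (1 + j1·0.5) = 1 + j0.5 → |·| ≈ 1.118, ∠ ≈ 26.57°
pole (1 + j1·0.25) = 1 + j0.25 → |·| ≈ 1.0308, ∠ ≈ 14.04°
pole (1 + j1·0.0125) = 1 + j0.0125 → |·| ≈ 1.0001, ∠ ≈ 0.72°
|G| = 0.625 · 1.118 / (1.0308 · 1.0001) ≈ 0.6778

0.678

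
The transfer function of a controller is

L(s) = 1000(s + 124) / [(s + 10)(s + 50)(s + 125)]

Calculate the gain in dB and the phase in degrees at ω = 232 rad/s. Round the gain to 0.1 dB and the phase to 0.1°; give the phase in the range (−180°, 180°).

At s = jω = j232:
zero (s+124): 124 + j232 → |·| = √(124²+232²) = √69200 ≈ 263.06, ∠ = arctan(232/124) ≈ 61.88°
pole (s+10): 10 + j232 → |·| = √(10²+232²) = √53924 ≈ 232.22, ∠ = arctan(232/10) ≈ 87.53°
pole (s+50): 50 + j232 → |·| = √(50²+232²) = √56324 ≈ 237.33, ∠ = arctan(232/50) ≈ 77.84°
pole (s+125): 125 + j232 → |·| = √(125²+232²) = √69449 ≈ 263.53, ∠ = arctan(232/125) ≈ 61.68°
|L| = 1000 · 263.06 / 1.4524e+07 ≈ 0.018112
Gain = 20 log₁₀(0.018112) ≈ -34.84 dB
∠L = 61.88° − 227.05° = -165.17°

-34.8 dB, -165.2°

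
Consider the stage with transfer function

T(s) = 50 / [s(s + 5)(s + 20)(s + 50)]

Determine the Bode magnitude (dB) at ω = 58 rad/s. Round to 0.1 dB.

-110.0 dB

At s = jω = j58:
pole (s+5): 5 + j58 → |·| = √(5²+58²) = √3389 ≈ 58.215, ∠ = arctan(58/5) ≈ 85.07°
pole (s+20): 20 + j58 → |·| = √(20²+58²) = √3764 ≈ 61.351, ∠ = arctan(58/20) ≈ 70.97°
pole (s+50): 50 + j58 → |·| = √(50²+58²) = √5864 ≈ 76.577, ∠ = arctan(58/50) ≈ 49.24°
pole at origin: |s| = 58, ∠ = 90.00° (in denominator)
|T| = 50 / 1.5863e+07 ≈ 3.152e-06
Gain = 20 log₁₀(3.152e-06) ≈ -110.03 dB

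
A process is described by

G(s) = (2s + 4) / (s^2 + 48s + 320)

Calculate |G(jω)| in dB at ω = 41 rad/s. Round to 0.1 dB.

-29.3 dB

Substitute s = j41:
Numerator: 2(j41) + 4 = 4 + j82
Denominator: (j41)^2 + 48(j41) + 320 = -1361 + j1968
|N| = √(4² + 82²) ≈ 82.098, ∠N ≈ 87.21°
|D| = √(1361² + 1968²) ≈ 2392.8, ∠D ≈ 124.67°
|G| = 82.098 / 2392.8 ≈ 0.03431
Gain = 20 log₁₀(0.03431) ≈ -29.29 dB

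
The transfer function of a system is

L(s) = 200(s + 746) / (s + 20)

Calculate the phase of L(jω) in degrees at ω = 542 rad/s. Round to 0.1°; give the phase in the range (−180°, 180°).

-51.9°

At s = jω = j542:
zero (s+746): 746 + j542 → |·| = √(746²+542²) = √850280 ≈ 922.11, ∠ = arctan(542/746) ≈ 36.00°
pole (s+20): 20 + j542 → |·| = √(20²+542²) = √294164 ≈ 542.37, ∠ = arctan(542/20) ≈ 87.89°
∠L = 36.00° − 87.89° = -51.89°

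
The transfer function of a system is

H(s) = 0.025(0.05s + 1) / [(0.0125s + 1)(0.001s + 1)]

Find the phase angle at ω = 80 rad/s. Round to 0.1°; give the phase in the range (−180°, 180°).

26.4°

At ω = 80 rad/s:
zero (1 + j80·0.05) = 1 + j4 → |·| ≈ 4.1231, ∠ ≈ 75.96°
pole (1 + j80·0.0125) = 1 + j1 → |·| ≈ 1.4142, ∠ ≈ 45.00°
pole (1 + j80·0.001) = 1 + j0.08 → |·| ≈ 1.0032, ∠ ≈ 4.57°
∠H = (75.96°) − (45.00° + 4.57°) = 26.39°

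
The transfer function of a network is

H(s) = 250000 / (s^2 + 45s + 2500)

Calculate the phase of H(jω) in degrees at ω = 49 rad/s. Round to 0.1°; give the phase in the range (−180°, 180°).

At s = jω = j49:
quadratic: (j49)² + 45·j49 + 2500 = 99 + j2205 → |·| ≈ 2207.2, ∠ ≈ 87.43°
∠H = 0.00° − 87.43° = -87.43°

-87.4°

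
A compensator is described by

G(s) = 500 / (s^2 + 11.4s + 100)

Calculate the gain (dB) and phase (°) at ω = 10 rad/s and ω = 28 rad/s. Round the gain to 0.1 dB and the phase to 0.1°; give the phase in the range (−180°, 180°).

At s = jω = j10:
quadratic: (j10)² + 11.4·j10 + 100 = 0 + j114 → |·| ≈ 114, ∠ ≈ 90.00°
|G| = 500 / 114 ≈ 4.386
Gain = 20 log₁₀(4.386) ≈ 12.84 dB
∠G = 0.00° − 90.00° = -90.00°

At s = jω = j28:
quadratic: (j28)² + 11.4·j28 + 100 = -684 + j319.2 → |·| ≈ 754.81, ∠ ≈ 154.98°
|G| = 500 / 754.81 ≈ 0.66242
Gain = 20 log₁₀(0.66242) ≈ -3.58 dB
∠G = 0.00° − 154.98° = -154.98°

ω = 10: 12.8 dB, -90.0°; ω = 28: -3.6 dB, -155.0°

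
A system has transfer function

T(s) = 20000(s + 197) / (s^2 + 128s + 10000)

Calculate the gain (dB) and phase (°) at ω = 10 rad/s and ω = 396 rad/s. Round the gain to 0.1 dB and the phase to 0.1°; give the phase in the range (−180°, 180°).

At s = jω = j10:
zero (s+197): 197 + j10 → |·| = √(197²+10²) = √38909 ≈ 197.25, ∠ = arctan(10/197) ≈ 2.91°
quadratic: (j10)² + 128·j10 + 10000 = 9900 + j1280 → |·| ≈ 9982.4, ∠ ≈ 7.37°
|T| = 20000 · 197.25 / 9982.4 ≈ 395.2
Gain = 20 log₁₀(395.2) ≈ 51.94 dB
∠T = 2.91° − 7.37° = -4.46°

At s = jω = j396:
zero (s+197): 197 + j396 → |·| = √(197²+396²) = √195625 ≈ 442.3, ∠ = arctan(396/197) ≈ 63.55°
quadratic: (j396)² + 128·j396 + 10000 = -146816 + j50688 → |·| ≈ 1.5532e+05, ∠ ≈ 160.95°
|T| = 20000 · 442.3 / 1.5532e+05 ≈ 56.953
Gain = 20 log₁₀(56.953) ≈ 35.11 dB
∠T = 63.55° − 160.95° = -97.40°

ω = 10: 51.9 dB, -4.5°; ω = 396: 35.1 dB, -97.4°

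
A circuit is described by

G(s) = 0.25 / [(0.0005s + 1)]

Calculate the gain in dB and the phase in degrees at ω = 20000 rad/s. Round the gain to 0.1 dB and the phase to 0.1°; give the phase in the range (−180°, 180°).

-32.1 dB, -84.3°

At ω = 20000 rad/s:
pole (1 + j20000·0.0005) = 1 + j10 → |·| ≈ 10.05, ∠ ≈ 84.29°
|G| = 0.25 · 1 / (10.05) ≈ 0.024876
Gain = 20 log₁₀(0.024876) ≈ -32.08 dB
∠G = (0°) − (84.29°) = -84.29°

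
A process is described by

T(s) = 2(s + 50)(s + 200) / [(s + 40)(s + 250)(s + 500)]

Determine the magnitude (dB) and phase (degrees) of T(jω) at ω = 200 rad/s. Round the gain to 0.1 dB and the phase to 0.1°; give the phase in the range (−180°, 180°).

At s = jω = j200:
zero (s+50): 50 + j200 → |·| = √(50²+200²) = √42500 ≈ 206.16, ∠ = arctan(200/50) ≈ 75.96°
zero (s+200): 200 + j200 → |·| = √(200²+200²) = √80000 ≈ 282.84, ∠ = arctan(200/200) ≈ 45.00°
pole (s+40): 40 + j200 → |·| = √(40²+200²) = √41600 ≈ 203.96, ∠ = arctan(200/40) ≈ 78.69°
pole (s+250): 250 + j200 → |·| = √(250²+200²) = √102500 ≈ 320.16, ∠ = arctan(200/250) ≈ 38.66°
pole (s+500): 500 + j200 → |·| = √(500²+200²) = √290000 ≈ 538.52, ∠ = arctan(200/500) ≈ 21.80°
|T| = 2 · 58310 / 3.5165e+07 ≈ 0.0033164
Gain = 20 log₁₀(0.0033164) ≈ -49.59 dB
∠T = 120.96° − 139.15° = -18.19°

-49.6 dB, -18.2°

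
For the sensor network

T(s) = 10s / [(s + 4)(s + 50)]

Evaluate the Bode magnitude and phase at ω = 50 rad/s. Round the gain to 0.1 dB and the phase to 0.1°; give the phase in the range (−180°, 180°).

At s = jω = j50:
zero at origin: s = j50 → |·| = 50, ∠ = 90.00°
pole (s+4): 4 + j50 → |·| = √(4²+50²) = √2516 ≈ 50.16, ∠ = arctan(50/4) ≈ 85.43°
pole (s+50): 50 + j50 → |·| = √(50²+50²) = √5000 ≈ 70.711, ∠ = arctan(50/50) ≈ 45.00°
|T| = 10 · 50 / 3546.9 ≈ 0.14097
Gain = 20 log₁₀(0.14097) ≈ -17.02 dB
∠T = 90.00° − 130.43° = -40.43°

-17.0 dB, -40.4°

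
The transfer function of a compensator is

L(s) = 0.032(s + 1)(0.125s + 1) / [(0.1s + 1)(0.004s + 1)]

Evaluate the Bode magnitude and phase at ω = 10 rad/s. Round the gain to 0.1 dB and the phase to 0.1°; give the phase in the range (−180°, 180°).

-8.8 dB, 88.3°

At ω = 10 rad/s:
zero (1 + j10·1) = 1 + j10 → |·| ≈ 10.05, ∠ ≈ 84.29°
zero (1 + j10·0.125) = 1 + j1.25 → |·| ≈ 1.6008, ∠ ≈ 51.34°
pole (1 + j10·0.1) = 1 + j1 → |·| ≈ 1.4142, ∠ ≈ 45.00°
pole (1 + j10·0.004) = 1 + j0.04 → |·| ≈ 1.0008, ∠ ≈ 2.29°
|L| = 0.032 · 10.05 · 1.6008 / (1.4142 · 1.0008) ≈ 0.36374
Gain = 20 log₁₀(0.36374) ≈ -8.78 dB
∠L = (84.29° + 51.34°) − (45.00° + 2.29°) = 88.34°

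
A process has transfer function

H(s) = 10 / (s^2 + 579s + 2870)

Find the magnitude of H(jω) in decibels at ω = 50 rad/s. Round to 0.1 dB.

Substitute s = j50:
Numerator: 10 = 10 + j0
Denominator: (j50)^2 + 579(j50) + 2870 = 370 + j28950
|N| = √(10² + 0²) ≈ 10, ∠N ≈ 0.00°
|D| = √(370² + 28950²) ≈ 28952, ∠D ≈ 89.27°
|H| = 10 / 28952 ≈ 0.0003454
Gain = 20 log₁₀(0.0003454) ≈ -69.23 dB

-69.2 dB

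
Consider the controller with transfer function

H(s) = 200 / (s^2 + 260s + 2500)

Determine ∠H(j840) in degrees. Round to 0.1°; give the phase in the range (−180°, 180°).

-162.7°

Substitute s = j840:
Numerator: 200 = 200 + j0
Denominator: (j840)^2 + 260(j840) + 2500 = -703100 + j218400
|N| = √(200² + 0²) ≈ 200, ∠N ≈ 0.00°
|D| = √(703100² + 218400²) ≈ 7.3624e+05, ∠D ≈ 162.74°
∠H = 0.00° − 162.74° = -162.74°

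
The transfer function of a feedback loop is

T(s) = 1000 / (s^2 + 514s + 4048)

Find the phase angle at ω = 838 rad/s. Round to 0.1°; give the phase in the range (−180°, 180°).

-148.3°

Substitute s = j838:
Numerator: 1000 = 1000 + j0
Denominator: (j838)^2 + 514(j838) + 4048 = -698196 + j430732
|N| = √(1000² + 0²) ≈ 1000, ∠N ≈ 0.00°
|D| = √(698196² + 430732²) ≈ 8.2037e+05, ∠D ≈ 148.33°
∠T = 0.00° − 148.33° = -148.33°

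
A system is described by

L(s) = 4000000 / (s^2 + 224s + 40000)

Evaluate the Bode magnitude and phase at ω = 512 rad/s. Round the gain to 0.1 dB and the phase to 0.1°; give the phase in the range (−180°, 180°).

24.1 dB, -152.7°

At s = jω = j512:
quadratic: (j512)² + 224·j512 + 40000 = -222144 + j114688 → |·| ≈ 2.5e+05, ∠ ≈ 152.69°
|L| = 4000000 / 2.5e+05 ≈ 16
Gain = 20 log₁₀(16) ≈ 24.08 dB
∠L = 0.00° − 152.69° = -152.69°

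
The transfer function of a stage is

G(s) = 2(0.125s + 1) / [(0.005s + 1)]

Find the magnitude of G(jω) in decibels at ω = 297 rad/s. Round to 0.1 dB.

32.4 dB

At ω = 297 rad/s:
zero (1 + j297·0.125) = 1 + j37.125 → |·| ≈ 37.138, ∠ ≈ 88.46°
pole (1 + j297·0.005) = 1 + j1.485 → |·| ≈ 1.7903, ∠ ≈ 56.04°
|G| = 2 · 37.138 / (1.7903) ≈ 41.488
Gain = 20 log₁₀(41.488) ≈ 32.36 dB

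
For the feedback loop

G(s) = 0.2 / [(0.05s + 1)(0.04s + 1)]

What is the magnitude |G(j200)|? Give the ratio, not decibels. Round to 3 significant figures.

At ω = 200 rad/s:
pole (1 + j200·0.05) = 1 + j10 → |·| ≈ 10.05, ∠ ≈ 84.29°
pole (1 + j200·0.04) = 1 + j8 → |·| ≈ 8.0623, ∠ ≈ 82.87°
|G| = 0.2 · 1 / (10.05 · 8.0623) ≈ 0.0024683

0.00247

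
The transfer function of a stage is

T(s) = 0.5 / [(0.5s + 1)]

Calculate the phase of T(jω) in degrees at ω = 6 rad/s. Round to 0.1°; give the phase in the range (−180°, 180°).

At ω = 6 rad/s:
pole (1 + j6·0.5) = 1 + j3 → |·| ≈ 3.1623, ∠ ≈ 71.57°
∠T = (0°) − (71.57°) = -71.57°

-71.6°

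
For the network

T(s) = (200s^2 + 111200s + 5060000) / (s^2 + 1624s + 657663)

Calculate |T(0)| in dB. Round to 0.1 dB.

T(0) = 5060000 / 657663 ≈ 7.6939
20 log₁₀(7.6939) ≈ 17.72 dB

17.7 dB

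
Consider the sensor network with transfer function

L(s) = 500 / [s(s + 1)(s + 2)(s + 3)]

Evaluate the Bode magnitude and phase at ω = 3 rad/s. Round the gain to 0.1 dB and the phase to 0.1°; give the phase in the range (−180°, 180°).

At s = jω = j3:
pole (s+1): 1 + j3 → |·| = √(1²+3²) = √10 ≈ 3.1623, ∠ = arctan(3/1) ≈ 71.57°
pole (s+2): 2 + j3 → |·| = √(2²+3²) = √13 ≈ 3.6056, ∠ = arctan(3/2) ≈ 56.31°
pole (s+3): 3 + j3 → |·| = √(3²+3²) = √18 ≈ 4.2426, ∠ = arctan(3/3) ≈ 45.00°
pole at origin: |s| = 3, ∠ = 90.00° (in denominator)
|L| = 500 / 145.12 ≈ 3.4454
Gain = 20 log₁₀(3.4454) ≈ 10.74 dB
∠L = 0.00° − 262.88° = -262.88° ≡ 97.12° (principal value)

10.7 dB, 97.1°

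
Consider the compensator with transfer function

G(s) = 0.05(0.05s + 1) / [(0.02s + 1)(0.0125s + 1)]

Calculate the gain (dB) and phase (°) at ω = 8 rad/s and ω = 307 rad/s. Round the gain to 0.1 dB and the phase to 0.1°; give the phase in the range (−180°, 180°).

ω = 8: -25.5 dB, 7.0°; ω = 307: -30.1 dB, -69.9°

At ω = 8 rad/s:
zero (1 + j8·0.05) = 1 + j0.4 → |·| ≈ 1.077, ∠ ≈ 21.80°
pole (1 + j8·0.02) = 1 + j0.16 → |·| ≈ 1.0127, ∠ ≈ 9.09°
pole (1 + j8·0.0125) = 1 + j0.1 → |·| ≈ 1.005, ∠ ≈ 5.71°
|G| = 0.05 · 1.077 / (1.0127 · 1.005) ≈ 0.05291
Gain = 20 log₁₀(0.05291) ≈ -25.53 dB
∠G = (21.80°) − (9.09° + 5.71°) = 7.00°

At ω = 307 rad/s:
zero (1 + j307·0.05) = 1 + j15.35 → |·| ≈ 15.383, ∠ ≈ 86.27°
pole (1 + j307·0.02) = 1 + j6.14 → |·| ≈ 6.2209, ∠ ≈ 80.75°
pole (1 + j307·0.0125) = 1 + j3.8375 → |·| ≈ 3.9657, ∠ ≈ 75.39°
|G| = 0.05 · 15.383 / (6.2209 · 3.9657) ≈ 0.031177
Gain = 20 log₁₀(0.031177) ≈ -30.12 dB
∠G = (86.27°) − (80.75° + 75.39°) = -69.87°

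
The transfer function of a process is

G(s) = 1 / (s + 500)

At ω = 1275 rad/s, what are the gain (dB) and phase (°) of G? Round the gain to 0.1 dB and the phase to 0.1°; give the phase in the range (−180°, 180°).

-62.7 dB, -68.6°

Substitute s = j1275:
Numerator: 1 = 1 + j0
Denominator: (j1275) + 500 = 500 + j1275
|N| = √(1² + 0²) ≈ 1, ∠N ≈ 0.00°
|D| = √(500² + 1275²) ≈ 1369.5, ∠D ≈ 68.59°
|G| = 1 / 1369.5 ≈ 0.00073019
Gain = 20 log₁₀(0.00073019) ≈ -62.73 dB
∠G = 0.00° − 68.59° = -68.59°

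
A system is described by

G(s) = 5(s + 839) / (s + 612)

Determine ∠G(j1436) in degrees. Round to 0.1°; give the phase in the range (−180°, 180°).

-7.2°

At s = jω = j1436:
zero (s+839): 839 + j1436 → |·| = √(839²+1436²) = √2766017 ≈ 1663.1, ∠ = arctan(1436/839) ≈ 59.70°
pole (s+612): 612 + j1436 → |·| = √(612²+1436²) = √2436640 ≈ 1561, ∠ = arctan(1436/612) ≈ 66.92°
∠G = 59.70° − 66.92° = -7.22°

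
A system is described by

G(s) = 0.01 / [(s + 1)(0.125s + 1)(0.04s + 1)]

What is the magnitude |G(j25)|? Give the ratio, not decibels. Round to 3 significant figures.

At ω = 25 rad/s:
pole (1 + j25·1) = 1 + j25 → |·| ≈ 25.02, ∠ ≈ 87.71°
pole (1 + j25·0.125) = 1 + j3.125 → |·| ≈ 3.2811, ∠ ≈ 72.26°
pole (1 + j25·0.04) = 1 + j1 → |·| ≈ 1.4142, ∠ ≈ 45.00°
|G| = 0.01 · 1 / (25.02 · 3.2811 · 1.4142) ≈ 8.6136e-05

8.61e-05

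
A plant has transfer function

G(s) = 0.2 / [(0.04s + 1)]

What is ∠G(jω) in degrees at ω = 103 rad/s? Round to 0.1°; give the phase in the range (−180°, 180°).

-76.4°

At ω = 103 rad/s:
pole (1 + j103·0.04) = 1 + j4.12 → |·| ≈ 4.2396, ∠ ≈ 76.36°
∠G = (0°) − (76.36°) = -76.36°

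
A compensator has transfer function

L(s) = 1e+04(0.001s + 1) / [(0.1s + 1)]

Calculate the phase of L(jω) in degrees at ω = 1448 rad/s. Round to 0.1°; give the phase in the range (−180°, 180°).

-34.2°

At ω = 1448 rad/s:
zero (1 + j1448·0.001) = 1 + j1.448 → |·| ≈ 1.7597, ∠ ≈ 55.37°
pole (1 + j1448·0.1) = 1 + j144.8 → |·| ≈ 144.8, ∠ ≈ 89.60°
∠L = (55.37°) − (89.60°) = -34.23°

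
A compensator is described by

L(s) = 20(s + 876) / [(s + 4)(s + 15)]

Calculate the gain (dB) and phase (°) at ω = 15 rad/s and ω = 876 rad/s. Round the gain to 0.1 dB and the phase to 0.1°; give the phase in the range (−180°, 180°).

ω = 15: 34.5 dB, -119.1°; ω = 876: -29.8 dB, -133.8°

At s = jω = j15:
zero (s+876): 876 + j15 → |·| = √(876²+15²) = √767601 ≈ 876.13, ∠ = arctan(15/876) ≈ 0.98°
pole (s+4): 4 + j15 → |·| = √(4²+15²) = √241 ≈ 15.524, ∠ = arctan(15/4) ≈ 75.07°
pole (s+15): 15 + j15 → |·| = √(15²+15²) = √450 ≈ 21.213, ∠ = arctan(15/15) ≈ 45.00°
|L| = 20 · 876.13 / 329.31 ≈ 53.21
Gain = 20 log₁₀(53.21) ≈ 34.52 dB
∠L = 0.98° − 120.07° = -119.09°

At s = jω = j876:
zero (s+876): 876 + j876 → |·| = √(876²+876²) = √1534752 ≈ 1238.9, ∠ = arctan(876/876) ≈ 45.00°
pole (s+4): 4 + j876 → |·| = √(4²+876²) = √767392 ≈ 876.01, ∠ = arctan(876/4) ≈ 89.74°
pole (s+15): 15 + j876 → |·| = √(15²+876²) = √767601 ≈ 876.13, ∠ = arctan(876/15) ≈ 89.02°
|L| = 20 · 1238.9 / 7.675e+05 ≈ 0.032284
Gain = 20 log₁₀(0.032284) ≈ -29.82 dB
∠L = 45.00° − 178.76° = -133.76°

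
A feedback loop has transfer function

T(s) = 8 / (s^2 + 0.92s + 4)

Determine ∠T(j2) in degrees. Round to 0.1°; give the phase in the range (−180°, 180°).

-90.0°

At s = jω = j2:
quadratic: (j2)² + 0.92·j2 + 4 = 0 + j1.84 → |·| ≈ 1.84, ∠ ≈ 90.00°
∠T = 0.00° − 90.00° = -90.00°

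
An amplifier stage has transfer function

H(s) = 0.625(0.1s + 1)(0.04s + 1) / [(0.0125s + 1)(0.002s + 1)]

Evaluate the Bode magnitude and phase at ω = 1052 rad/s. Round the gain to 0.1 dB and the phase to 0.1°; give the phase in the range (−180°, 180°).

At ω = 1052 rad/s:
zero (1 + j1052·0.1) = 1 + j105.2 → |·| ≈ 105.2, ∠ ≈ 89.46°
zero (1 + j1052·0.04) = 1 + j42.08 → |·| ≈ 42.092, ∠ ≈ 88.64°
pole (1 + j1052·0.0125) = 1 + j13.15 → |·| ≈ 13.188, ∠ ≈ 85.65°
pole (1 + j1052·0.002) = 1 + j2.104 → |·| ≈ 2.3296, ∠ ≈ 64.58°
|H| = 0.625 · 105.2 · 42.092 / (13.188 · 2.3296) ≈ 90.081
Gain = 20 log₁₀(90.081) ≈ 39.09 dB
∠H = (89.46° + 88.64°) − (85.65° + 64.58°) = 27.87°

39.1 dB, 27.9°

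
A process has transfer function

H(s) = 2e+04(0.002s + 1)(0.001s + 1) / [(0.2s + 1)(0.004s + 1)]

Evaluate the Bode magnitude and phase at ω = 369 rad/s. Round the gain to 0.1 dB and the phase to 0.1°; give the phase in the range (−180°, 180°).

At ω = 369 rad/s:
zero (1 + j369·0.002) = 1 + j0.738 → |·| ≈ 1.2428, ∠ ≈ 36.43°
zero (1 + j369·0.001) = 1 + j0.369 → |·| ≈ 1.0659, ∠ ≈ 20.25°
pole (1 + j369·0.2) = 1 + j73.8 → |·| ≈ 73.807, ∠ ≈ 89.22°
pole (1 + j369·0.004) = 1 + j1.476 → |·| ≈ 1.7829, ∠ ≈ 55.88°
|H| = 2e+04 · 1.2428 · 1.0659 / (73.807 · 1.7829) ≈ 201.34
Gain = 20 log₁₀(201.34) ≈ 46.08 dB
∠H = (36.43° + 20.25°) − (89.22° + 55.88°) = -88.42°

46.1 dB, -88.4°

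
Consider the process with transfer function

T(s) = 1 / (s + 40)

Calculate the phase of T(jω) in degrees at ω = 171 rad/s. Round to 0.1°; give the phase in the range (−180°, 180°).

Substitute s = j171:
Numerator: 1 = 1 + j0
Denominator: (j171) + 40 = 40 + j171
|N| = √(1² + 0²) ≈ 1, ∠N ≈ 0.00°
|D| = √(40² + 171²) ≈ 175.62, ∠D ≈ 76.83°
∠T = 0.00° − 76.83° = -76.83°

-76.8°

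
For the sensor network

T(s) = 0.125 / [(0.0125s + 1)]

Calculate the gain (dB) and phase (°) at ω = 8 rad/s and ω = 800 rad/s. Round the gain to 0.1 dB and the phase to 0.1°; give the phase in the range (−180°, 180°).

ω = 8: -18.1 dB, -5.7°; ω = 800: -38.1 dB, -84.3°

At ω = 8 rad/s:
pole (1 + j8·0.0125) = 1 + j0.1 → |·| ≈ 1.005, ∠ ≈ 5.71°
|T| = 0.125 · 1 / (1.005) ≈ 0.12438
Gain = 20 log₁₀(0.12438) ≈ -18.10 dB
∠T = (0°) − (5.71°) = -5.71°

At ω = 800 rad/s:
pole (1 + j800·0.0125) = 1 + j10 → |·| ≈ 10.05, ∠ ≈ 84.29°
|T| = 0.125 · 1 / (10.05) ≈ 0.012438
Gain = 20 log₁₀(0.012438) ≈ -38.10 dB
∠T = (0°) − (84.29°) = -84.29°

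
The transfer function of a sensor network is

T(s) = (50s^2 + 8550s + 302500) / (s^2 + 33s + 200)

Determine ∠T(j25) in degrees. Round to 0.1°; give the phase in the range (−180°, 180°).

-79.0°

Substitute s = j25:
Numerator: 50(j25)^2 + 8550(j25) + 302500 = 271250 + j213750
Denominator: (j25)^2 + 33(j25) + 200 = -425 + j825
|N| = √(271250² + 213750²) ≈ 3.4535e+05, ∠N ≈ 38.24°
|D| = √(425² + 825²) ≈ 928.04, ∠D ≈ 117.26°
∠T = 38.24° − 117.26° = -79.02°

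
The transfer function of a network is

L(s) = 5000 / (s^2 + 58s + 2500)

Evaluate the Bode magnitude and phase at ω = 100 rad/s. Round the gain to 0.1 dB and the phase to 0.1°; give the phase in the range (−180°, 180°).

-5.6 dB, -142.3°

At s = jω = j100:
quadratic: (j100)² + 58·j100 + 2500 = -7500 + j5800 → |·| ≈ 9481, ∠ ≈ 142.28°
|L| = 5000 / 9481 ≈ 0.52737
Gain = 20 log₁₀(0.52737) ≈ -5.56 dB
∠L = 0.00° − 142.28° = -142.28°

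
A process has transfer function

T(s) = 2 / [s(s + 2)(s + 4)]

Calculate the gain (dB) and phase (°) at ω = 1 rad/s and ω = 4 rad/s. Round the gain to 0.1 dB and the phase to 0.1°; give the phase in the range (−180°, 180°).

At s = jω = j1:
pole (s+2): 2 + j1 → |·| = √(2²+1²) = √5 ≈ 2.2361, ∠ = arctan(1/2) ≈ 26.57°
pole (s+4): 4 + j1 → |·| = √(4²+1²) = √17 ≈ 4.1231, ∠ = arctan(1/4) ≈ 14.04°
pole at origin: |s| = 1, ∠ = 90.00° (in denominator)
|T| = 2 / 9.2197 ≈ 0.21693
Gain = 20 log₁₀(0.21693) ≈ -13.27 dB
∠T = 0.00° − 130.61° = -130.61°

At s = jω = j4:
pole (s+2): 2 + j4 → |·| = √(2²+4²) = √20 ≈ 4.4721, ∠ = arctan(4/2) ≈ 63.43°
pole (s+4): 4 + j4 → |·| = √(4²+4²) = √32 ≈ 5.6569, ∠ = arctan(4/4) ≈ 45.00°
pole at origin: |s| = 4, ∠ = 90.00° (in denominator)
|T| = 2 / 101.19 ≈ 0.019765
Gain = 20 log₁₀(0.019765) ≈ -34.08 dB
∠T = 0.00° − 198.43° = -198.43° ≡ 161.57° (principal value)

ω = 1: -13.3 dB, -130.6°; ω = 4: -34.1 dB, 161.6°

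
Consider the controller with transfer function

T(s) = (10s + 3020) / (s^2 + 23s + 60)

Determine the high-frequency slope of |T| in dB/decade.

Each pole contributes −20 dB/decade at high frequency; each zero contributes +20 dB/decade.
Net: 1 zero(s) − 2 pole(s) → -20 dB/decade.

-20 dB/decade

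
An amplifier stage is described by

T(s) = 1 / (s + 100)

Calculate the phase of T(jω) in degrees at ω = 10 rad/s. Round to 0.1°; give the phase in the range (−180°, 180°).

-5.7°

Substitute s = j10:
Numerator: 1 = 1 + j0
Denominator: (j10) + 100 = 100 + j10
|N| = √(1² + 0²) ≈ 1, ∠N ≈ 0.00°
|D| = √(100² + 10²) ≈ 100.5, ∠D ≈ 5.71°
∠T = 0.00° − 5.71° = -5.71°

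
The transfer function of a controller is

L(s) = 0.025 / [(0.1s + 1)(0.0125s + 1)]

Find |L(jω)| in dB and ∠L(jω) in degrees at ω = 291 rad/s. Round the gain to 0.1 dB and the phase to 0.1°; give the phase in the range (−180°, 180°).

At ω = 291 rad/s:
pole (1 + j291·0.1) = 1 + j29.1 → |·| ≈ 29.117, ∠ ≈ 88.03°
pole (1 + j291·0.0125) = 1 + j3.6375 → |·| ≈ 3.7725, ∠ ≈ 74.63°
|L| = 0.025 · 1 / (29.117 · 3.7725) ≈ 0.0002276
Gain = 20 log₁₀(0.0002276) ≈ -72.86 dB
∠L = (0°) − (88.03° + 74.63°) = -162.66°

-72.9 dB, -162.7°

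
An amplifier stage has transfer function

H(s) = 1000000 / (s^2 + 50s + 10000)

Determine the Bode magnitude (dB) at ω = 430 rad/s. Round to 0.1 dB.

15.1 dB

At s = jω = j430:
quadratic: (j430)² + 50·j430 + 10000 = -174900 + j21500 → |·| ≈ 1.7622e+05, ∠ ≈ 172.99°
|H| = 1000000 / 1.7622e+05 ≈ 5.6747
Gain = 20 log₁₀(5.6747) ≈ 15.08 dB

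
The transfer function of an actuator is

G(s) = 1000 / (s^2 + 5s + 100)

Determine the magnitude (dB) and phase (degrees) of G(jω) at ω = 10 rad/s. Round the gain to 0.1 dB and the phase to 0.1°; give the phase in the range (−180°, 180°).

At s = jω = j10:
quadratic: (j10)² + 5·j10 + 100 = 0 + j50 → |·| ≈ 50, ∠ ≈ 90.00°
|G| = 1000 / 50 ≈ 20
Gain = 20 log₁₀(20) ≈ 26.02 dB
∠G = 0.00° − 90.00° = -90.00°

26.0 dB, -90.0°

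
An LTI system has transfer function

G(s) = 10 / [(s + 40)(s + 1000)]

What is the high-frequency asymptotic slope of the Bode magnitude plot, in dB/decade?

Each pole contributes −20 dB/decade at high frequency; each zero contributes +20 dB/decade.
Net: 0 zero(s) − 2 pole(s) → -40 dB/decade.

-40 dB/decade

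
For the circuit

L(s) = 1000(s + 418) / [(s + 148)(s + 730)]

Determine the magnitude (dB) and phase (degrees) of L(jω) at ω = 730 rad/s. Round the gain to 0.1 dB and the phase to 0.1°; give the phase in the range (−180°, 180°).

At s = jω = j730:
zero (s+418): 418 + j730 → |·| = √(418²+730²) = √707624 ≈ 841.2, ∠ = arctan(730/418) ≈ 60.20°
pole (s+148): 148 + j730 → |·| = √(148²+730²) = √554804 ≈ 744.85, ∠ = arctan(730/148) ≈ 78.54°
pole (s+730): 730 + j730 → |·| = √(730²+730²) = √1065800 ≈ 1032.4, ∠ = arctan(730/730) ≈ 45.00°
|L| = 1000 · 841.2 / 7.6898e+05 ≈ 1.0939
Gain = 20 log₁₀(1.0939) ≈ 0.78 dB
∠L = 60.20° − 123.54° = -63.34°

0.8 dB, -63.3°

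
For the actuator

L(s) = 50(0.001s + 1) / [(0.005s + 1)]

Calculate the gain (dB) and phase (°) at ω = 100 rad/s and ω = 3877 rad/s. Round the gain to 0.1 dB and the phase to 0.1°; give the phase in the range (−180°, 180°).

At ω = 100 rad/s:
zero (1 + j100·0.001) = 1 + j0.1 → |·| ≈ 1.005, ∠ ≈ 5.71°
pole (1 + j100·0.005) = 1 + j0.5 → |·| ≈ 1.118, ∠ ≈ 26.57°
|L| = 50 · 1.005 / (1.118) ≈ 44.946
Gain = 20 log₁₀(44.946) ≈ 33.05 dB
∠L = (5.71°) − (26.57°) = -20.86°

At ω = 3877 rad/s:
zero (1 + j3877·0.001) = 1 + j3.877 → |·| ≈ 4.0039, ∠ ≈ 75.54°
pole (1 + j3877·0.005) = 1 + j19.385 → |·| ≈ 19.411, ∠ ≈ 87.05°
|L| = 50 · 4.0039 / (19.411) ≈ 10.313
Gain = 20 log₁₀(10.313) ≈ 20.27 dB
∠L = (75.54°) − (87.05°) = -11.51°

ω = 100: 33.1 dB, -20.9°; ω = 3877: 20.3 dB, -11.5°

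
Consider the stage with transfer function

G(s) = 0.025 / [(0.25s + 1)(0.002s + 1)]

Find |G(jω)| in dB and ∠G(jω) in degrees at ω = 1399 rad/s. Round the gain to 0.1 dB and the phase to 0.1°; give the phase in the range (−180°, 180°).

-92.4 dB, -160.2°

At ω = 1399 rad/s:
pole (1 + j1399·0.25) = 1 + j349.75 → |·| ≈ 349.75, ∠ ≈ 89.84°
pole (1 + j1399·0.002) = 1 + j2.798 → |·| ≈ 2.9713, ∠ ≈ 70.33°
|G| = 0.025 · 1 / (349.75 · 2.9713) ≈ 2.4057e-05
Gain = 20 log₁₀(2.4057e-05) ≈ -92.38 dB
∠G = (0°) − (89.84° + 70.33°) = -160.17°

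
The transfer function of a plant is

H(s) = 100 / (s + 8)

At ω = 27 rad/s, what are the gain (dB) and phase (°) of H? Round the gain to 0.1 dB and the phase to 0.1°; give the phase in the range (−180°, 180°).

11.0 dB, -73.5°

At s = jω = j27:
pole (s+8): 8 + j27 → |·| = √(8²+27²) = √793 ≈ 28.16, ∠ = arctan(27/8) ≈ 73.50°
|H| = 100 / 28.16 ≈ 3.5511
Gain = 20 log₁₀(3.5511) ≈ 11.01 dB
∠H = 0.00° − 73.50° = -73.50°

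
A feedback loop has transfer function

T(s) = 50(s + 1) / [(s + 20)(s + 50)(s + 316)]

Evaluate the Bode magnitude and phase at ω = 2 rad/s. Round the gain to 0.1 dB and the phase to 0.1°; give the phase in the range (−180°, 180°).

At s = jω = j2:
zero (s+1): 1 + j2 → |·| = √(1²+2²) = √5 ≈ 2.2361, ∠ = arctan(2/1) ≈ 63.43°
pole (s+20): 20 + j2 → |·| = √(20²+2²) = √404 ≈ 20.1, ∠ = arctan(2/20) ≈ 5.71°
pole (s+50): 50 + j2 → |·| = √(50²+2²) = √2504 ≈ 50.04, ∠ = arctan(2/50) ≈ 2.29°
pole (s+316): 316 + j2 → |·| = √(316²+2²) = √99860 ≈ 316.01, ∠ = arctan(2/316) ≈ 0.36°
|T| = 50 · 2.2361 / 3.1784e+05 ≈ 0.00035177
Gain = 20 log₁₀(0.00035177) ≈ -69.07 dB
∠T = 63.43° − 8.36° = 55.07°

-69.1 dB, 55.1°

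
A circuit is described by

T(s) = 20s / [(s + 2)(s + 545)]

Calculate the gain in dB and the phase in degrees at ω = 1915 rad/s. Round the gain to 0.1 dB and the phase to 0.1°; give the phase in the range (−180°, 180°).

At s = jω = j1915:
zero at origin: s = j1915 → |·| = 1915, ∠ = 90.00°
pole (s+2): 2 + j1915 → |·| = √(2²+1915²) = √3667229 ≈ 1915, ∠ = arctan(1915/2) ≈ 89.94°
pole (s+545): 545 + j1915 → |·| = √(545²+1915²) = √3964250 ≈ 1991, ∠ = arctan(1915/545) ≈ 74.11°
|T| = 20 · 1915 / 3.8128e+06 ≈ 0.010045
Gain = 20 log₁₀(0.010045) ≈ -39.96 dB
∠T = 90.00° − 164.05° = -74.05°

-40.0 dB, -74.1°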